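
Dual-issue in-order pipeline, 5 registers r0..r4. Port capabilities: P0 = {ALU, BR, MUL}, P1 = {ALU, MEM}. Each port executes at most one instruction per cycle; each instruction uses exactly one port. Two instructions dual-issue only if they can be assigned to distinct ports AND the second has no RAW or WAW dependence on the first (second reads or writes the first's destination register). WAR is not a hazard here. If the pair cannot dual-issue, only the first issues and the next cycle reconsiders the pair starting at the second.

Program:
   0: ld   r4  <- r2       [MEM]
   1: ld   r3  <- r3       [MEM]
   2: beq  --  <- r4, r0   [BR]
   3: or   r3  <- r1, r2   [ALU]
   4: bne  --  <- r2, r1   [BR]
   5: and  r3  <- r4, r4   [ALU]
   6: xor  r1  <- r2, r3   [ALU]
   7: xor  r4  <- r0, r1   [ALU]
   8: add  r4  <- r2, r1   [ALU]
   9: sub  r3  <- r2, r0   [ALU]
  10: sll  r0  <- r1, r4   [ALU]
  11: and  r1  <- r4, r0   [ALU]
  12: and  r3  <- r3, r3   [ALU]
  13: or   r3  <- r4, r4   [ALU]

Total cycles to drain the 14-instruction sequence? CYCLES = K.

c0: i0 ld  no-port MEM/MEM
c1: i1,i2 ld beq  2-wide
c2: i3,i4 or bne  2-wide
c3: i5 and  RAW r3
c4: i6 xor  RAW r1
c5: i7 xor  WAW r4
c6: i8,i9 add sub  2-wide
c7: i10 sll  RAW r0
c8: i11,i12 and and  2-wide
c9: i13 or  tail

CYCLES = 10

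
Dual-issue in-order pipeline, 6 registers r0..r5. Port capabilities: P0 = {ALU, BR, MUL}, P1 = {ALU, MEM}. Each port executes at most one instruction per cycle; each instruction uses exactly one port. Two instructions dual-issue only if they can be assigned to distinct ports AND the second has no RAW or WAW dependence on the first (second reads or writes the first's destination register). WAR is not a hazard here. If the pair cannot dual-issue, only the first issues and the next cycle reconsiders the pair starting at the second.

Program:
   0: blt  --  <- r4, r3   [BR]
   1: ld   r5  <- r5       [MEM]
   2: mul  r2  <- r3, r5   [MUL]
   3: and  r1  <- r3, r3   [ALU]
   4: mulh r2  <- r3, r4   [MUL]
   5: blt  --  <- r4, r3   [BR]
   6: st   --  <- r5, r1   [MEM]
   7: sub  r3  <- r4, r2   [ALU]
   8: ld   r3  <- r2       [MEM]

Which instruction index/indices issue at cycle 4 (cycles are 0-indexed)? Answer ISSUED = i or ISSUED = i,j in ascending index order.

ISSUED = 7

t=0 i0/i1:blt;ld ; dual
t=1 i2/i3:mul;and ; dual
t=2 i4:mulh ; no-port MUL/BR
t=3 i5/i6:blt;st ; dual
t=4 i7:sub ; WAW r3
t=5 i8:ld ; tail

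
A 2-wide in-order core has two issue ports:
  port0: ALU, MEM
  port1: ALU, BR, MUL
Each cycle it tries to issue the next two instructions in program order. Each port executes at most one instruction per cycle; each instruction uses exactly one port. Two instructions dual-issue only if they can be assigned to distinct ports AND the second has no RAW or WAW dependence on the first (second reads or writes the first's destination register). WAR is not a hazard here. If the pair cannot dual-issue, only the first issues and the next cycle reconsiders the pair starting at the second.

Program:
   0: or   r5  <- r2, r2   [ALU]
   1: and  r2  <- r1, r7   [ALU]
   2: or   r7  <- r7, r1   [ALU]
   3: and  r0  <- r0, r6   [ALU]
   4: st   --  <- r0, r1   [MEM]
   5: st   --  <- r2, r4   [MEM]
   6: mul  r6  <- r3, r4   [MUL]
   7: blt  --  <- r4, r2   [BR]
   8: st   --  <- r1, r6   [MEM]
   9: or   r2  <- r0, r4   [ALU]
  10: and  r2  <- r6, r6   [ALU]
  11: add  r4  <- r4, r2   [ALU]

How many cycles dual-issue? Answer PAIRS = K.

t=0 i0/i1:or.ALU/and.ALU ; 2-wide
t=1 i2/i3:or.ALU/and.ALU ; 2-wide
t=2 i4:st.MEM ; no-port MEM/MEM
t=3 i5/i6:st.MEM/mul.MUL ; 2-wide
t=4 i7/i8:blt.BR/st.MEM ; 2-wide
t=5 i9:or.ALU ; WAW r2
t=6 i10:and.ALU ; RAW r2
t=7 i11:add.ALU ; tail

PAIRS = 4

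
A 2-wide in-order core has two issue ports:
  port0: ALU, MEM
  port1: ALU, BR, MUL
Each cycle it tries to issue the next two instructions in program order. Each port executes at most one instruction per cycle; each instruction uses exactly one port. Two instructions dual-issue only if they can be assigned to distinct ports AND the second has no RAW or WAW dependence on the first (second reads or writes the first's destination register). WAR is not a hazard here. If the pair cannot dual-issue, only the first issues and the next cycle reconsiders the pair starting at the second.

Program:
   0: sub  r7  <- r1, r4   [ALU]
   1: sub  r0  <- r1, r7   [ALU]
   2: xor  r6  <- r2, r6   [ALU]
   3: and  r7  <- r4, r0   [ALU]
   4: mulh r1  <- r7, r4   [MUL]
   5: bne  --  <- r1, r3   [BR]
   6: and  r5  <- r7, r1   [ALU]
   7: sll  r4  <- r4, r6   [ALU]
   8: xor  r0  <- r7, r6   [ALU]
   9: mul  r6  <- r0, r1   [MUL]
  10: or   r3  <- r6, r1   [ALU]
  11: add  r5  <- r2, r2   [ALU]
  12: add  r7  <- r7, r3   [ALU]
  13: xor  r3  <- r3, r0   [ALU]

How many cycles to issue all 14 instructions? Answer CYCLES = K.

t=0 i0:sub.ALU ; RAW r7
t=1 i1&i2:sub.ALU+xor.ALU ; dual
t=2 i3:and.ALU ; RAW r7
t=3 i4:mulh.MUL ; no-port MUL/BR
t=4 i5&i6:bne.BR+and.ALU ; dual
t=5 i7&i8:sll.ALU+xor.ALU ; dual
t=6 i9:mul.MUL ; RAW r6
t=7 i10&i11:or.ALU+add.ALU ; dual
t=8 i12&i13:add.ALU+xor.ALU ; dual

CYCLES = 9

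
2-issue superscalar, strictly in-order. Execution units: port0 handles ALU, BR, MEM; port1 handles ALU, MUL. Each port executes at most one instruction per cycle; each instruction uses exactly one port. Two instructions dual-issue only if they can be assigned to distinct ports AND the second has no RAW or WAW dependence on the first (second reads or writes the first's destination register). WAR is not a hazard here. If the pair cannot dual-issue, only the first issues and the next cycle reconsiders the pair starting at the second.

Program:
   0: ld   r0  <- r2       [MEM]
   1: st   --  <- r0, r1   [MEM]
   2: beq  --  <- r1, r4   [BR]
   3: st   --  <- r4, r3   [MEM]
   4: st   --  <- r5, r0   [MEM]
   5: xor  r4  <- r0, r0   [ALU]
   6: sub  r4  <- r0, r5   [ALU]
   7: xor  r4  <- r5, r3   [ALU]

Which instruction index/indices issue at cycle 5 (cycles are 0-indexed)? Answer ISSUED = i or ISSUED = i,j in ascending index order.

ISSUED = 6

[0] i0  ld  -- no-port MEM/MEM
[1] i1  st  -- no-port MEM/BR
[2] i2  beq  -- no-port BR/MEM
[3] i3  st  -- no-port MEM/MEM
[4] i4&i5  st+xor  -- dual
[5] i6  sub  -- WAW r4
[6] i7  xor  -- tail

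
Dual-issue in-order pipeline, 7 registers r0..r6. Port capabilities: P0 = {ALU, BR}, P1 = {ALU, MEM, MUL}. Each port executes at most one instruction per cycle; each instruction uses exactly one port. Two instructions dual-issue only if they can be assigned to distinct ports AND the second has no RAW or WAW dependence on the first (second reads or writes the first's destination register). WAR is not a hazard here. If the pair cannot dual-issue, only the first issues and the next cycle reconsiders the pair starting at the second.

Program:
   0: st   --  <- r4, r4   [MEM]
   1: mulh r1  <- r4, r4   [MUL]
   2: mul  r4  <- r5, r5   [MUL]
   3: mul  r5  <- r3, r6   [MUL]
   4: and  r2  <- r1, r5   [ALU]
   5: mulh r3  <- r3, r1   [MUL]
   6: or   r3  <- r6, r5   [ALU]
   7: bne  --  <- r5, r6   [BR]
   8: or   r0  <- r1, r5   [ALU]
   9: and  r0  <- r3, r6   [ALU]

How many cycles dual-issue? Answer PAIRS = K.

PAIRS = 2

t=0 i0:st.MEM ; no-port MEM/MUL
t=1 i1:mulh.MUL ; no-port MUL/MUL
t=2 i2:mul.MUL ; no-port MUL/MUL
t=3 i3:mul.MUL ; RAW r5
t=4 i4&i5:and.ALU mulh.MUL ; 2-wide
t=5 i6&i7:or.ALU bne.BR ; 2-wide
t=6 i8:or.ALU ; WAW r0
t=7 i9:and.ALU ; tail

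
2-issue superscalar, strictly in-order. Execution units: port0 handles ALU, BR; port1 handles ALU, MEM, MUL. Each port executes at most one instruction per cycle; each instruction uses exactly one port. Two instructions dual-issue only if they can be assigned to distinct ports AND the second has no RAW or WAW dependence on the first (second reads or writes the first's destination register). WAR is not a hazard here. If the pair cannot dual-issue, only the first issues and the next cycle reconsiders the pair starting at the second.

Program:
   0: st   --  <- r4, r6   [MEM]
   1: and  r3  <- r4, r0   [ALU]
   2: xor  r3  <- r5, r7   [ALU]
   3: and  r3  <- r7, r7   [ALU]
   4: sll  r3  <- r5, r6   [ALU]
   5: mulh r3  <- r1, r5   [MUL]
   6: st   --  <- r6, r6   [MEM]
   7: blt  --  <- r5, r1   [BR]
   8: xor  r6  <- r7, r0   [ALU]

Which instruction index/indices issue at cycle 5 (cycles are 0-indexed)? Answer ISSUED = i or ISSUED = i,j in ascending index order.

ISSUED = 6,7

t=0 i0+i1:st;and ; dual
t=1 i2:xor ; WAW r3
t=2 i3:and ; WAW r3
t=3 i4:sll ; WAW r3
t=4 i5:mulh ; no-port MUL/MEM
t=5 i6+i7:st;blt ; dual
t=6 i8:xor ; tail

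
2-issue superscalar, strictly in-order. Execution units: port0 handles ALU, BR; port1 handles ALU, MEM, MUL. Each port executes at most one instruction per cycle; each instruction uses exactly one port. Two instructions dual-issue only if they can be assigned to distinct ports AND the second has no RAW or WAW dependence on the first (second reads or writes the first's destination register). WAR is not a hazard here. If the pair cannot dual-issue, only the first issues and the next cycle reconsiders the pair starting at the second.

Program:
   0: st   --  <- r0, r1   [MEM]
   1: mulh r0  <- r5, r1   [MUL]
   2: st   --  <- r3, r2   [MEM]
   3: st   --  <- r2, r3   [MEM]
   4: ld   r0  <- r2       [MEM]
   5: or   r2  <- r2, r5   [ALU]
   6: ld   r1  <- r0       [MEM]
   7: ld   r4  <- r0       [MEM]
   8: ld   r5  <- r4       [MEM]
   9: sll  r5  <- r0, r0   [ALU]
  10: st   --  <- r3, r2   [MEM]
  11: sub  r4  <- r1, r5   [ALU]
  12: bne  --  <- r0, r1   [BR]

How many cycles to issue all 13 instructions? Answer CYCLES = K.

  cy0 -> i0 (st) no-port MEM/MUL
  cy1 -> i1 (mulh) no-port MUL/MEM
  cy2 -> i2 (st) no-port MEM/MEM
  cy3 -> i3 (st) no-port MEM/MEM
  cy4 -> i4&i5 (ld;or) dual
  cy5 -> i6 (ld) no-port MEM/MEM
  cy6 -> i7 (ld) no-port MEM/MEM
  cy7 -> i8 (ld) WAW r5
  cy8 -> i9&i10 (sll;st) dual
  cy9 -> i11&i12 (sub;bne) dual

CYCLES = 10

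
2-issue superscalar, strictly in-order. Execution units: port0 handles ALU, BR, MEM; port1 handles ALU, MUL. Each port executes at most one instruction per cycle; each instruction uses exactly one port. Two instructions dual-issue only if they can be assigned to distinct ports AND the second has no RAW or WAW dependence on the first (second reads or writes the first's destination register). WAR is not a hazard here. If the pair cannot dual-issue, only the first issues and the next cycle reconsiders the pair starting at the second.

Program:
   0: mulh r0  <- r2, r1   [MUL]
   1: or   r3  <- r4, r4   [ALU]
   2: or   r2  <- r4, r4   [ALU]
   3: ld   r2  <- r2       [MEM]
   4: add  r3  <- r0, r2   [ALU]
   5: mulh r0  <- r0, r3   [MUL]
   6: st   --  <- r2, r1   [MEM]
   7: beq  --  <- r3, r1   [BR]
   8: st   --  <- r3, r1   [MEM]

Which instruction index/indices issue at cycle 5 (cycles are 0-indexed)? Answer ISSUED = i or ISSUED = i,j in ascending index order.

t=0 i0,i1:mulh/or ; dual
t=1 i2:or ; RAW+WAW r2
t=2 i3:ld ; RAW r2
t=3 i4:add ; RAW r3
t=4 i5,i6:mulh/st ; dual
t=5 i7:beq ; no-port BR/MEM
t=6 i8:st ; tail

ISSUED = 7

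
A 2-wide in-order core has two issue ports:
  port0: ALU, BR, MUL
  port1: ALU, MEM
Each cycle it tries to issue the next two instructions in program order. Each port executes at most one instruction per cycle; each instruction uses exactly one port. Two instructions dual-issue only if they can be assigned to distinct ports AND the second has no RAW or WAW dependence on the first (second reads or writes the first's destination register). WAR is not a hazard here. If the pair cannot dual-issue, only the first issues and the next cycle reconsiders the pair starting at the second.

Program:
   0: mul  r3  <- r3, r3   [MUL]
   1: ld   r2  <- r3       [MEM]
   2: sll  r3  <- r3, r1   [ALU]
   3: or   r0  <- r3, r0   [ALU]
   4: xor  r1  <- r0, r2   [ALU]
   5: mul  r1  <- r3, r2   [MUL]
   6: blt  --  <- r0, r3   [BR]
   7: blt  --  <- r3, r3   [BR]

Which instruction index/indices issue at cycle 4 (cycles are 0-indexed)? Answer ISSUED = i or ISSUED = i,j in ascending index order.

0. mul @i0  | RAW r3
1. ld/sll @i1+i2  | 2-wide
2. or @i3  | RAW r0
3. xor @i4  | WAW r1
4. mul @i5  | no-port MUL/BR
5. blt @i6  | no-port BR/BR
6. blt @i7  | tail

ISSUED = 5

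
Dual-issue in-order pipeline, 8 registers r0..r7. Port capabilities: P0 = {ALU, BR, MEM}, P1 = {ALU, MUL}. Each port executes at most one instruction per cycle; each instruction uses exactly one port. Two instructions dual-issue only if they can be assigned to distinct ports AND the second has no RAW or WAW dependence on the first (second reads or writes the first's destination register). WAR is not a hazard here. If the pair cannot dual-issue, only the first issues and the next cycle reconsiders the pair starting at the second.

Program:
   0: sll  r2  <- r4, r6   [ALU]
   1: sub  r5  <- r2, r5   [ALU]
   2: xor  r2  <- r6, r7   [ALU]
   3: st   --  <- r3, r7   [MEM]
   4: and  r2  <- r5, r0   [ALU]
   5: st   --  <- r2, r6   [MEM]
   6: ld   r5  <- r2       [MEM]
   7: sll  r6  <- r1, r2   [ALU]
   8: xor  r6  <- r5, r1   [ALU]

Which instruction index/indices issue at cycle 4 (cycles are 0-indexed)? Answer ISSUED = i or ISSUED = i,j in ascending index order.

c0: i0 sll  RAW r2
c1: i1/i2 sub/xor  pair
c2: i3/i4 st/and  pair
c3: i5 st  no-port MEM/MEM
c4: i6/i7 ld/sll  pair
c5: i8 xor  tail

ISSUED = 6,7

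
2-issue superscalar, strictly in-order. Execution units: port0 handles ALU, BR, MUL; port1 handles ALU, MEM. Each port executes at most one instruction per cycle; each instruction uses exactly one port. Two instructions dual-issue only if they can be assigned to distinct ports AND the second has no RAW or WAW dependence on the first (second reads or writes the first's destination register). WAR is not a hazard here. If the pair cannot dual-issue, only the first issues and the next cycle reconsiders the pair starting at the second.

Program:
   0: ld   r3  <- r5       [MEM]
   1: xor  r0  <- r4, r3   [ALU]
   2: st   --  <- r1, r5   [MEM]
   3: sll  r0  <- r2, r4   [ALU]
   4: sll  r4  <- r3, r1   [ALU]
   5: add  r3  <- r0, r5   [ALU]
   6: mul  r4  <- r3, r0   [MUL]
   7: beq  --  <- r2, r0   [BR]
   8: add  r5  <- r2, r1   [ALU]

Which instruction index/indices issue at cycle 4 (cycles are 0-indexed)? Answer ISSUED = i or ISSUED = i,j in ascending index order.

ISSUED = 6

  cy0 -> i0 (ld.MEM) RAW r3
  cy1 -> i1&i2 (xor.ALU/st.MEM) dual
  cy2 -> i3&i4 (sll.ALU/sll.ALU) dual
  cy3 -> i5 (add.ALU) RAW r3
  cy4 -> i6 (mul.MUL) no-port MUL/BR
  cy5 -> i7&i8 (beq.BR/add.ALU) dual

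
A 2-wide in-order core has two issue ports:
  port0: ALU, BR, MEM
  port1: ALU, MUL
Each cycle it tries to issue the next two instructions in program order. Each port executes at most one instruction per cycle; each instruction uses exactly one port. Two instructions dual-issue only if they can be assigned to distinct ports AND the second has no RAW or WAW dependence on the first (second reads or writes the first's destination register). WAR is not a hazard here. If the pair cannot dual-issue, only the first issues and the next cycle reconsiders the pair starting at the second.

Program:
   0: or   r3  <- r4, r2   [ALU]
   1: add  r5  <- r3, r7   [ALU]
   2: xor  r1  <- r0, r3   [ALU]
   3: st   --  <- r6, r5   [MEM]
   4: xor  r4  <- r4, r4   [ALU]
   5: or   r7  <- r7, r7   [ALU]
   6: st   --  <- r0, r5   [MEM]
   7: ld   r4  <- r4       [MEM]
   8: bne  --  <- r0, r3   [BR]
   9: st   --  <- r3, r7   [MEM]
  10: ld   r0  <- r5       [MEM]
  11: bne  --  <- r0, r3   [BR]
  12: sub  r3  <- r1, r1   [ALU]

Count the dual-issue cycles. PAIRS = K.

PAIRS = 4

c0: i0 or.ALU  RAW r3
c1: i1/i2 add.ALU xor.ALU  pair
c2: i3/i4 st.MEM xor.ALU  pair
c3: i5/i6 or.ALU st.MEM  pair
c4: i7 ld.MEM  no-port MEM/BR
c5: i8 bne.BR  no-port BR/MEM
c6: i9 st.MEM  no-port MEM/MEM
c7: i10 ld.MEM  no-port MEM/BR
c8: i11/i12 bne.BR sub.ALU  pair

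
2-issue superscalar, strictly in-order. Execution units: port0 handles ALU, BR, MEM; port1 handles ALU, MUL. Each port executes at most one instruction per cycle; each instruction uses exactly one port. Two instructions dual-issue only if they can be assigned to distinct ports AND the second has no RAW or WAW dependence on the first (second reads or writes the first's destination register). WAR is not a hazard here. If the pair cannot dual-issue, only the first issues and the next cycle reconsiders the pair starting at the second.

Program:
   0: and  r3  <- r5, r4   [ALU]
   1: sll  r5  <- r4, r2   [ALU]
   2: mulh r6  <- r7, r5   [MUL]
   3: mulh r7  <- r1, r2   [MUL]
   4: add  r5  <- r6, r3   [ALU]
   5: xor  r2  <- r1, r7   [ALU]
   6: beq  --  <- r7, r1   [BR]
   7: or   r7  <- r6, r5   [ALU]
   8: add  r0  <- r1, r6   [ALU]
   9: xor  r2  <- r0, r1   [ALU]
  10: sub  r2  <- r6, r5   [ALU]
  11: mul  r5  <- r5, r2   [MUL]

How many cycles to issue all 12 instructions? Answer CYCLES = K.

CYCLES = 8

c0: i0+i1 and+sll  2-wide
c1: i2 mulh  no-port MUL/MUL
c2: i3+i4 mulh+add  2-wide
c3: i5+i6 xor+beq  2-wide
c4: i7+i8 or+add  2-wide
c5: i9 xor  WAW r2
c6: i10 sub  RAW r2
c7: i11 mul  tail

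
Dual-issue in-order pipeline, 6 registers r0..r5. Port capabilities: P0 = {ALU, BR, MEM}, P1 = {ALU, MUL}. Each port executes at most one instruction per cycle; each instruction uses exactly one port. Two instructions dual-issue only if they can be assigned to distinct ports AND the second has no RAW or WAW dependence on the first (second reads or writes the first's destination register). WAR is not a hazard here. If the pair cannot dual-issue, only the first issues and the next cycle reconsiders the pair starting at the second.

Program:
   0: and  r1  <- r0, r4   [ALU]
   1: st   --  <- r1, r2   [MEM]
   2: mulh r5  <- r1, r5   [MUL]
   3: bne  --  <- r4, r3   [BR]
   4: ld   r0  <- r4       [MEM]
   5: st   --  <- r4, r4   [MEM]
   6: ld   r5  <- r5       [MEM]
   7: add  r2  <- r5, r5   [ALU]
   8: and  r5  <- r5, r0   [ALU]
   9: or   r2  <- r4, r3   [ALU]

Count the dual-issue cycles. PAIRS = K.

PAIRS = 2

c0: i0 and.ALU  RAW r1
c1: i1+i2 st.MEM+mulh.MUL  2-wide
c2: i3 bne.BR  no-port BR/MEM
c3: i4 ld.MEM  no-port MEM/MEM
c4: i5 st.MEM  no-port MEM/MEM
c5: i6 ld.MEM  RAW r5
c6: i7+i8 add.ALU+and.ALU  2-wide
c7: i9 or.ALU  tail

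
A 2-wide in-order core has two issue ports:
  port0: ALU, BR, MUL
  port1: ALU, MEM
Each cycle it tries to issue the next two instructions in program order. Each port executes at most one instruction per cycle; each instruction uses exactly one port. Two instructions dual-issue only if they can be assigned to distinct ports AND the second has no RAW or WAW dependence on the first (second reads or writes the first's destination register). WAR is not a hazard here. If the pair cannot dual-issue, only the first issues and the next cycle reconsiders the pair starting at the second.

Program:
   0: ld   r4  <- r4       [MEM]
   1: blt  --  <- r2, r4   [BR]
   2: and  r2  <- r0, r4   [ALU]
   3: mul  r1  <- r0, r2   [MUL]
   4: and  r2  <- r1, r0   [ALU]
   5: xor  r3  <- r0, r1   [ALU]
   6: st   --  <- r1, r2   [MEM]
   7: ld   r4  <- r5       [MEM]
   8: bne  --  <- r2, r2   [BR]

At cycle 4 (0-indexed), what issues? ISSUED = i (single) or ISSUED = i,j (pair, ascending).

ISSUED = 6

[0] i0  ld  -- RAW r4
[1] i1+i2  blt/and  -- 2-wide
[2] i3  mul  -- RAW r1
[3] i4+i5  and/xor  -- 2-wide
[4] i6  st  -- no-port MEM/MEM
[5] i7+i8  ld/bne  -- 2-wide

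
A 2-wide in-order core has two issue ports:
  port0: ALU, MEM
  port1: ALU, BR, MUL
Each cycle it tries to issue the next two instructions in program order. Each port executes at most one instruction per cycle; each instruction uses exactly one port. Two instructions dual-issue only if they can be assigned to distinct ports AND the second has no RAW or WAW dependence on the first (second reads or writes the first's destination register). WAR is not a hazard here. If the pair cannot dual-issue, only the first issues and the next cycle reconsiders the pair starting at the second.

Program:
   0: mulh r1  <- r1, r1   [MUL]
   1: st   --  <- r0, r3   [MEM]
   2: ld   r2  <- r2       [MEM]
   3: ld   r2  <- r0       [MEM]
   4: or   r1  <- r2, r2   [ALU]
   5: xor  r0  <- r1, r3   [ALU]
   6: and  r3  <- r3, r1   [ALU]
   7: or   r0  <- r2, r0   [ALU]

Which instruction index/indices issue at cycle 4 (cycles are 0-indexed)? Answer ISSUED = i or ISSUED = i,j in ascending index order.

ISSUED = 5,6

[0] i0/i1  mulh;st  -- 2-wide
[1] i2  ld  -- no-port MEM/MEM
[2] i3  ld  -- RAW r2
[3] i4  or  -- RAW r1
[4] i5/i6  xor;and  -- 2-wide
[5] i7  or  -- tail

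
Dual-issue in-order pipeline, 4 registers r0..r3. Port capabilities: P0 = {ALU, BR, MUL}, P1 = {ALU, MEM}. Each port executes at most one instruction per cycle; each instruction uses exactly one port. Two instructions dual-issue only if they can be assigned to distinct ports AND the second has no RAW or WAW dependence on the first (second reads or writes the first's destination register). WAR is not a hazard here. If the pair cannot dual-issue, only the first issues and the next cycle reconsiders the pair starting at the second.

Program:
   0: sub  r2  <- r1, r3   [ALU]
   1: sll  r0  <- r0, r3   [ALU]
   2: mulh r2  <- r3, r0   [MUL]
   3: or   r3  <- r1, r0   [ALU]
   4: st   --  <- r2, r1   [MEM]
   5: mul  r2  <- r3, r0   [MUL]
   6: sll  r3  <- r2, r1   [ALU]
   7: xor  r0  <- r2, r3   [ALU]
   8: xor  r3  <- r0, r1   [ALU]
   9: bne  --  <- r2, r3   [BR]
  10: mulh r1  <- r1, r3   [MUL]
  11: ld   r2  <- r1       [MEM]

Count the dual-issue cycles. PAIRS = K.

PAIRS = 3

  cy0 -> i0+i1 (sub.ALU/sll.ALU) pair
  cy1 -> i2+i3 (mulh.MUL/or.ALU) pair
  cy2 -> i4+i5 (st.MEM/mul.MUL) pair
  cy3 -> i6 (sll.ALU) RAW r3
  cy4 -> i7 (xor.ALU) RAW r0
  cy5 -> i8 (xor.ALU) RAW r3
  cy6 -> i9 (bne.BR) no-port BR/MUL
  cy7 -> i10 (mulh.MUL) RAW r1
  cy8 -> i11 (ld.MEM) tail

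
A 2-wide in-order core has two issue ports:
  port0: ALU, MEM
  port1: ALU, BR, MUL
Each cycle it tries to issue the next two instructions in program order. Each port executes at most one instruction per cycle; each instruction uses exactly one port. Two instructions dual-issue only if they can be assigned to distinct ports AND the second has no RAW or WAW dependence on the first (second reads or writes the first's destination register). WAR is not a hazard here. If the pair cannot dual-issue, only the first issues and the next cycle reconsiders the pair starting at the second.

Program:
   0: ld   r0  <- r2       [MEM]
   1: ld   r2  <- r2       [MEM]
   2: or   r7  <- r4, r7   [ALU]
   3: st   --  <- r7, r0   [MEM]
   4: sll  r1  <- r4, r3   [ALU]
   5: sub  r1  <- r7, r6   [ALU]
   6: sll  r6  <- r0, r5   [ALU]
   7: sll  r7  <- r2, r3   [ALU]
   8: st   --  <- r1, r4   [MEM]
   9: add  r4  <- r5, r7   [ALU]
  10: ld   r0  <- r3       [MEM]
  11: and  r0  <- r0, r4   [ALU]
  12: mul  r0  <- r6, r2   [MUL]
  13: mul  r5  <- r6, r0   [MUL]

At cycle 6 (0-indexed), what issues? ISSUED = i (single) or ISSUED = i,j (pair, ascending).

0. ld.MEM @i0  | no-port MEM/MEM
1. ld.MEM or.ALU @i1+i2  | dual
2. st.MEM sll.ALU @i3+i4  | dual
3. sub.ALU sll.ALU @i5+i6  | dual
4. sll.ALU st.MEM @i7+i8  | dual
5. add.ALU ld.MEM @i9+i10  | dual
6. and.ALU @i11  | WAW r0
7. mul.MUL @i12  | no-port MUL/MUL
8. mul.MUL @i13  | tail

ISSUED = 11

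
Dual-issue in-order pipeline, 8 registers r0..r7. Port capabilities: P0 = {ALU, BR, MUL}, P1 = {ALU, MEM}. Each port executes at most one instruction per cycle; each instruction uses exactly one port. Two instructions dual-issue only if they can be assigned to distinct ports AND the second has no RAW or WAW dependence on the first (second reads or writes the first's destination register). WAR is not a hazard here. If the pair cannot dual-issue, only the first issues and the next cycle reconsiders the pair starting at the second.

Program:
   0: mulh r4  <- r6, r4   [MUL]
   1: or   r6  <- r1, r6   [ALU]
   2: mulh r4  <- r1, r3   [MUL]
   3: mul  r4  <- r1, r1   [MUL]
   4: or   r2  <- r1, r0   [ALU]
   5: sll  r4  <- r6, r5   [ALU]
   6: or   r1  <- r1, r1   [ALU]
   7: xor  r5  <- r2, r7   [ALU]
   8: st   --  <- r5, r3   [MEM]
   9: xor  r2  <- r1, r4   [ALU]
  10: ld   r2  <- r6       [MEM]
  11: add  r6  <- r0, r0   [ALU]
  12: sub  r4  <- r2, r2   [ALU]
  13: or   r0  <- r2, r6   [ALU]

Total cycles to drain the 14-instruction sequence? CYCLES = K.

#0 head=0: mulh.MUL or.ALU i0/i1 2-wide
#1 head=2: mulh.MUL i2 no-port MUL/MUL
#2 head=3: mul.MUL or.ALU i3/i4 2-wide
#3 head=5: sll.ALU or.ALU i5/i6 2-wide
#4 head=7: xor.ALU i7 RAW r5
#5 head=8: st.MEM xor.ALU i8/i9 2-wide
#6 head=10: ld.MEM add.ALU i10/i11 2-wide
#7 head=12: sub.ALU or.ALU i12/i13 2-wide

CYCLES = 8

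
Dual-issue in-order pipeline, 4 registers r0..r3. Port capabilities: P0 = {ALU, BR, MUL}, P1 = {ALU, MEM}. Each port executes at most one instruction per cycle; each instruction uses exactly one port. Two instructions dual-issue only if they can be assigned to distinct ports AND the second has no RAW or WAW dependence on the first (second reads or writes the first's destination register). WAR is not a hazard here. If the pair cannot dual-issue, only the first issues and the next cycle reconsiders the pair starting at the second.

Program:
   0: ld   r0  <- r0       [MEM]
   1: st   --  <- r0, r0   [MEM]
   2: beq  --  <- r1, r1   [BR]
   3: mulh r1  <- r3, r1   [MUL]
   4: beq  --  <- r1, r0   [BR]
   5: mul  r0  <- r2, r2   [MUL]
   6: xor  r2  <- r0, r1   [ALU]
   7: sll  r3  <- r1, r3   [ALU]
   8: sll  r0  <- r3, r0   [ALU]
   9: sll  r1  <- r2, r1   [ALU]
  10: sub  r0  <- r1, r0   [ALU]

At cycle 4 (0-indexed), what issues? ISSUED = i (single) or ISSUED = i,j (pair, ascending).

[0] i0  ld  -- no-port MEM/MEM
[1] i1&i2  st+beq  -- dual
[2] i3  mulh  -- no-port MUL/BR
[3] i4  beq  -- no-port BR/MUL
[4] i5  mul  -- RAW r0
[5] i6&i7  xor+sll  -- dual
[6] i8&i9  sll+sll  -- dual
[7] i10  sub  -- tail

ISSUED = 5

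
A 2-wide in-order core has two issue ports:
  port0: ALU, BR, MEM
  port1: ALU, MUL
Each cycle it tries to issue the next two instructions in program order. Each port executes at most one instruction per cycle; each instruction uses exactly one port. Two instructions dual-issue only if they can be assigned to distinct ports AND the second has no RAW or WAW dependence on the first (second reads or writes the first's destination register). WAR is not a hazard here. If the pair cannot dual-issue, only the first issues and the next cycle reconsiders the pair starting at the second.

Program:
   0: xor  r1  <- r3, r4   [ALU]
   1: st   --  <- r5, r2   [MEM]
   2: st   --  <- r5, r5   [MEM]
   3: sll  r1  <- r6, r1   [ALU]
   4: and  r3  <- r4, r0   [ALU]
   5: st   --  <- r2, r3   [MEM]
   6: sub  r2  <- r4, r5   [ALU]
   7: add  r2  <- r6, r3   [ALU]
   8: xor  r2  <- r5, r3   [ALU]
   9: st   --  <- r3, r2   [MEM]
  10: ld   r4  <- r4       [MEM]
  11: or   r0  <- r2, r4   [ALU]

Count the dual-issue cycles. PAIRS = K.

PAIRS = 3

t=0 i0+i1:xor st ; dual
t=1 i2+i3:st sll ; dual
t=2 i4:and ; RAW r3
t=3 i5+i6:st sub ; dual
t=4 i7:add ; WAW r2
t=5 i8:xor ; RAW r2
t=6 i9:st ; no-port MEM/MEM
t=7 i10:ld ; RAW r4
t=8 i11:or ; tail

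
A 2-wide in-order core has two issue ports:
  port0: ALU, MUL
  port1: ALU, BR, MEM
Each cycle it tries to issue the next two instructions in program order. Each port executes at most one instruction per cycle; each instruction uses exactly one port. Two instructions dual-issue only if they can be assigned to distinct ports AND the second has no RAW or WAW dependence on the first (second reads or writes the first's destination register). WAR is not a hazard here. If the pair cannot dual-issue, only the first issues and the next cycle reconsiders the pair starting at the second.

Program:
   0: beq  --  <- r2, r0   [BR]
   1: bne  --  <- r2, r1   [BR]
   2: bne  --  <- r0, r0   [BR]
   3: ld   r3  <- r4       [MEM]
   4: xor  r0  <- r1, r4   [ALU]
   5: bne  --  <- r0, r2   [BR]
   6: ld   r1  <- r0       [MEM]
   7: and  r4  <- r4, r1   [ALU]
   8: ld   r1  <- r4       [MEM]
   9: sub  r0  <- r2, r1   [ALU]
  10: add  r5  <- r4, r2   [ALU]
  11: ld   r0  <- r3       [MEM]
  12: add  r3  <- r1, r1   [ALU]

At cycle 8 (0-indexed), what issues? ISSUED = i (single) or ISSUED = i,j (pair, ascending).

c0: i0 beq.BR  no-port BR/BR
c1: i1 bne.BR  no-port BR/BR
c2: i2 bne.BR  no-port BR/MEM
c3: i3+i4 ld.MEM/xor.ALU  2-wide
c4: i5 bne.BR  no-port BR/MEM
c5: i6 ld.MEM  RAW r1
c6: i7 and.ALU  RAW r4
c7: i8 ld.MEM  RAW r1
c8: i9+i10 sub.ALU/add.ALU  2-wide
c9: i11+i12 ld.MEM/add.ALU  2-wide

ISSUED = 9,10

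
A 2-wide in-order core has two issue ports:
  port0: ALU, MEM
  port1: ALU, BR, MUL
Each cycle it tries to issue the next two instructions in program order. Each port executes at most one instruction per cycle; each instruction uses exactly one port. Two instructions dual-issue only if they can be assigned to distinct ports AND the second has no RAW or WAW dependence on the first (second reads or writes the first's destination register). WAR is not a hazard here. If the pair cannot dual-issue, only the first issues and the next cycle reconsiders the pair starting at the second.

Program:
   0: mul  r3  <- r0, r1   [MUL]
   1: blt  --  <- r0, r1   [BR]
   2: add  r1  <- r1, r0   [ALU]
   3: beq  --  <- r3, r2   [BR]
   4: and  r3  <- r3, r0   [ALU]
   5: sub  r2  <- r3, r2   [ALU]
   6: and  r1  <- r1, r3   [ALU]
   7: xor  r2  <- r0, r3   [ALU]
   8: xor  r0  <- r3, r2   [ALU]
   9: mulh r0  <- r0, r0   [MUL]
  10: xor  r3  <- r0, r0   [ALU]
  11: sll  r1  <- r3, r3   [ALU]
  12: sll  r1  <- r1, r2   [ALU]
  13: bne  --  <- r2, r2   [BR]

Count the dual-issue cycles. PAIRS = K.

  cy0 -> i0 (mul) no-port MUL/BR
  cy1 -> i1&i2 (blt/add) pair
  cy2 -> i3&i4 (beq/and) pair
  cy3 -> i5&i6 (sub/and) pair
  cy4 -> i7 (xor) RAW r2
  cy5 -> i8 (xor) RAW+WAW r0
  cy6 -> i9 (mulh) RAW r0
  cy7 -> i10 (xor) RAW r3
  cy8 -> i11 (sll) RAW+WAW r1
  cy9 -> i12&i13 (sll/bne) pair

PAIRS = 4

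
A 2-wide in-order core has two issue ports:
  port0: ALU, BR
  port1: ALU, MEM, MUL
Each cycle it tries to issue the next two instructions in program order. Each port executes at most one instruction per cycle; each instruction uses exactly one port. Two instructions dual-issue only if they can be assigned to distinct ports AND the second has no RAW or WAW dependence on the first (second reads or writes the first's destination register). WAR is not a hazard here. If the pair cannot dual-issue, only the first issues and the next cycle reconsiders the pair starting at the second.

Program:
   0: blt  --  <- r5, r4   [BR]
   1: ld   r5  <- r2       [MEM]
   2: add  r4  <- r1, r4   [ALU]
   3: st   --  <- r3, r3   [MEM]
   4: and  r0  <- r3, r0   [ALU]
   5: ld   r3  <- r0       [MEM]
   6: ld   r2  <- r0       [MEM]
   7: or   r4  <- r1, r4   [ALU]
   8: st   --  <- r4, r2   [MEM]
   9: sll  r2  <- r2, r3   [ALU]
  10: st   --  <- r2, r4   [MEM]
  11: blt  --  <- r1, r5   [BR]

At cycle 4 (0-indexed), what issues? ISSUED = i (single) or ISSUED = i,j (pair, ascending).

ISSUED = 6,7

[0] i0/i1  blt+ld  -- dual
[1] i2/i3  add+st  -- dual
[2] i4  and  -- RAW r0
[3] i5  ld  -- no-port MEM/MEM
[4] i6/i7  ld+or  -- dual
[5] i8/i9  st+sll  -- dual
[6] i10/i11  st+blt  -- dual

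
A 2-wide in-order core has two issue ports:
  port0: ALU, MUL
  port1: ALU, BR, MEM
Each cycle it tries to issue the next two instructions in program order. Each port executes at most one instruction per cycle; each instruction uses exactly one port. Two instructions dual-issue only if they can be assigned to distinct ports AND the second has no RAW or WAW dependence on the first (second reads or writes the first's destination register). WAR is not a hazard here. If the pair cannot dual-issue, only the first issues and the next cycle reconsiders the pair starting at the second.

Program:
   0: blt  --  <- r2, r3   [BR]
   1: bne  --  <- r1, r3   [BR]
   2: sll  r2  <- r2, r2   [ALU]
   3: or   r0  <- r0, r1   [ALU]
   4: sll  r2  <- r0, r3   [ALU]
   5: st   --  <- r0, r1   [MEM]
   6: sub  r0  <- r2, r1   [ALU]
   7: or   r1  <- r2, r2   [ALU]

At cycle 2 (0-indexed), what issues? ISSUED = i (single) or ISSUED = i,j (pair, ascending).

c0: i0 blt.BR  no-port BR/BR
c1: i1,i2 bne.BR;sll.ALU  pair
c2: i3 or.ALU  RAW r0
c3: i4,i5 sll.ALU;st.MEM  pair
c4: i6,i7 sub.ALU;or.ALU  pair

ISSUED = 3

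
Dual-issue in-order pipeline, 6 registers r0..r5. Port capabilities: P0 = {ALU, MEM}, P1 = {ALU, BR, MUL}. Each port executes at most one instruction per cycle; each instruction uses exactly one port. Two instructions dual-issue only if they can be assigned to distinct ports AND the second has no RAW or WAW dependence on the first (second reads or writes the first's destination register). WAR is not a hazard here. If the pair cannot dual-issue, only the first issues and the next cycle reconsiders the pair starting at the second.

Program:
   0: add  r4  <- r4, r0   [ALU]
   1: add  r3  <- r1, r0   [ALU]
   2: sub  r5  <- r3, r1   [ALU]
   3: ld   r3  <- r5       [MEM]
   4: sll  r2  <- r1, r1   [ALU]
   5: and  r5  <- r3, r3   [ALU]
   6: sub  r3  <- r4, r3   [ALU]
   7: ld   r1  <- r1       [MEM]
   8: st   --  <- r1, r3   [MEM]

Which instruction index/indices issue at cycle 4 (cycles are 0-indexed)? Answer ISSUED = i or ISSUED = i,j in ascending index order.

#0 head=0: add.ALU/add.ALU i0,i1 2-wide
#1 head=2: sub.ALU i2 RAW r5
#2 head=3: ld.MEM/sll.ALU i3,i4 2-wide
#3 head=5: and.ALU/sub.ALU i5,i6 2-wide
#4 head=7: ld.MEM i7 no-port MEM/MEM
#5 head=8: st.MEM i8 tail

ISSUED = 7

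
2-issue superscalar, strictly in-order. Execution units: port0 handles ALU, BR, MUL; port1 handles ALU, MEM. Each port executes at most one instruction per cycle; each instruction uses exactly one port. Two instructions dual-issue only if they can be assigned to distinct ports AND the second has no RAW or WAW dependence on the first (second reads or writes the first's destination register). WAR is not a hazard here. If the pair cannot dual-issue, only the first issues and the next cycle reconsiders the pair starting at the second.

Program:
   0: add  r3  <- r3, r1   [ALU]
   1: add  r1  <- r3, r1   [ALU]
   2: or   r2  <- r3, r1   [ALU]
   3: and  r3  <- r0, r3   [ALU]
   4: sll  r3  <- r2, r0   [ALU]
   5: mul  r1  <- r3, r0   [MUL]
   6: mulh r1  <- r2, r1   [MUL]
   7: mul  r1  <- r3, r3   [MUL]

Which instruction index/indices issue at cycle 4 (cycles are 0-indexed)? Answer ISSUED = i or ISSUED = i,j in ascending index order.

ISSUED = 5

0. add.ALU @i0  | RAW r3
1. add.ALU @i1  | RAW r1
2. or.ALU+and.ALU @i2+i3  | 2-wide
3. sll.ALU @i4  | RAW r3
4. mul.MUL @i5  | no-port MUL/MUL
5. mulh.MUL @i6  | no-port MUL/MUL
6. mul.MUL @i7  | tail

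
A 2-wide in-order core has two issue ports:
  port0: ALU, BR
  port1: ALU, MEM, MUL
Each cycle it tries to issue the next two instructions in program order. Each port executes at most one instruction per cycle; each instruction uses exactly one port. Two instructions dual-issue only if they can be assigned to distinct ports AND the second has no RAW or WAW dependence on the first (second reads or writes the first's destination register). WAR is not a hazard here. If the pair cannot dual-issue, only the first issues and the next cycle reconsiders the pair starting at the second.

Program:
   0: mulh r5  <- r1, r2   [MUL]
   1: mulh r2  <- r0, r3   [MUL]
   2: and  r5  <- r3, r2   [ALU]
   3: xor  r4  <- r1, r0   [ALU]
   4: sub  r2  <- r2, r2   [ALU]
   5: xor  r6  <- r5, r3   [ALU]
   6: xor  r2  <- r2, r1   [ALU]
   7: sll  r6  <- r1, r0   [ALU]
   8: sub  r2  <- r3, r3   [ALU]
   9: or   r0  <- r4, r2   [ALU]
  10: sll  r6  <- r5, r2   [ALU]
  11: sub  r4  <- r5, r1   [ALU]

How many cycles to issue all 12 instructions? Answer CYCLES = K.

t=0 i0:mulh ; no-port MUL/MUL
t=1 i1:mulh ; RAW r2
t=2 i2/i3:and+xor ; 2-wide
t=3 i4/i5:sub+xor ; 2-wide
t=4 i6/i7:xor+sll ; 2-wide
t=5 i8:sub ; RAW r2
t=6 i9/i10:or+sll ; 2-wide
t=7 i11:sub ; tail

CYCLES = 8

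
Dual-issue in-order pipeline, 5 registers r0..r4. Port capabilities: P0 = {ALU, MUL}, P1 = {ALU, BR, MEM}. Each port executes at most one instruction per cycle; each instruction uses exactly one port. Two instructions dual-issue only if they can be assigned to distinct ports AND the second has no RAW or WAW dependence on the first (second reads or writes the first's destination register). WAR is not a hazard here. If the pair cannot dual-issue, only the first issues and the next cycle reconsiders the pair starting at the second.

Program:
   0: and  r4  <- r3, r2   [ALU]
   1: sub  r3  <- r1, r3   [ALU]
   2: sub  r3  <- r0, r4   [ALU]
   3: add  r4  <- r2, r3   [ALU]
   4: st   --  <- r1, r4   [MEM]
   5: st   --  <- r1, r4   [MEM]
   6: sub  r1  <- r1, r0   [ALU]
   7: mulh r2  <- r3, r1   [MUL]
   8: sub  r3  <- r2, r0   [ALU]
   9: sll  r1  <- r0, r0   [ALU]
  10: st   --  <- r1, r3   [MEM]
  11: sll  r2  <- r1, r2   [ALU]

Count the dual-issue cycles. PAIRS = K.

PAIRS = 4

  cy0 -> i0+i1 (and sub) pair
  cy1 -> i2 (sub) RAW r3
  cy2 -> i3 (add) RAW r4
  cy3 -> i4 (st) no-port MEM/MEM
  cy4 -> i5+i6 (st sub) pair
  cy5 -> i7 (mulh) RAW r2
  cy6 -> i8+i9 (sub sll) pair
  cy7 -> i10+i11 (st sll) pair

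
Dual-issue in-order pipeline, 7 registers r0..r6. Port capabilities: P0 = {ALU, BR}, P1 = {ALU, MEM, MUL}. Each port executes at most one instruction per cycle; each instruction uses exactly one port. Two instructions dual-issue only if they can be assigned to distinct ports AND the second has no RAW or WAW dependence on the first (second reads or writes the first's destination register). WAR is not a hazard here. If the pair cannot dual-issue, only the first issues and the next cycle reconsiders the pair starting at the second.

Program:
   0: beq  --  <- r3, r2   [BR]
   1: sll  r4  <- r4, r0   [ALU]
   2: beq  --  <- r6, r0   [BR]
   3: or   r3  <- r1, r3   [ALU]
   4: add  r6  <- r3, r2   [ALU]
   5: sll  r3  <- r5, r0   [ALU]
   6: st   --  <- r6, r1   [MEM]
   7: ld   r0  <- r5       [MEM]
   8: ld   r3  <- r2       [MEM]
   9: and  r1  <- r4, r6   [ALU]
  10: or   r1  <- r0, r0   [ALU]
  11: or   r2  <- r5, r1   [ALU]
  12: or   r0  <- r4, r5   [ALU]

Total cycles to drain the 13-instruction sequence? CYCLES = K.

0. beq+sll @i0/i1  | pair
1. beq+or @i2/i3  | pair
2. add+sll @i4/i5  | pair
3. st @i6  | no-port MEM/MEM
4. ld @i7  | no-port MEM/MEM
5. ld+and @i8/i9  | pair
6. or @i10  | RAW r1
7. or+or @i11/i12  | pair

CYCLES = 8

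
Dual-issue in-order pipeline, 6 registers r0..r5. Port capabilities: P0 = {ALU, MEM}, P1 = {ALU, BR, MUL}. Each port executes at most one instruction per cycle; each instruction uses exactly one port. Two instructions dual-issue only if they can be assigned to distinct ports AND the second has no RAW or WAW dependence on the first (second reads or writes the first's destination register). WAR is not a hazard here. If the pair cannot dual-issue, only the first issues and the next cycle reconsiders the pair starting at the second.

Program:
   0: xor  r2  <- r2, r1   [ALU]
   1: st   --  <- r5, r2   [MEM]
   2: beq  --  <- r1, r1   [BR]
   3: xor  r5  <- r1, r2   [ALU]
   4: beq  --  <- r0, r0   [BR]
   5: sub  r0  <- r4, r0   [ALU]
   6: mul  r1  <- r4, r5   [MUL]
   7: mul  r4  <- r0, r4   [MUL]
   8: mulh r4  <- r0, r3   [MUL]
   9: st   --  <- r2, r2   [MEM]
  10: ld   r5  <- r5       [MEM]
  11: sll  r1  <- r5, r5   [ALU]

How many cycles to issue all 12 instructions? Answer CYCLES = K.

#0 head=0: xor i0 RAW r2
#1 head=1: st+beq i1/i2 2-wide
#2 head=3: xor+beq i3/i4 2-wide
#3 head=5: sub+mul i5/i6 2-wide
#4 head=7: mul i7 no-port MUL/MUL
#5 head=8: mulh+st i8/i9 2-wide
#6 head=10: ld i10 RAW r5
#7 head=11: sll i11 tail

CYCLES = 8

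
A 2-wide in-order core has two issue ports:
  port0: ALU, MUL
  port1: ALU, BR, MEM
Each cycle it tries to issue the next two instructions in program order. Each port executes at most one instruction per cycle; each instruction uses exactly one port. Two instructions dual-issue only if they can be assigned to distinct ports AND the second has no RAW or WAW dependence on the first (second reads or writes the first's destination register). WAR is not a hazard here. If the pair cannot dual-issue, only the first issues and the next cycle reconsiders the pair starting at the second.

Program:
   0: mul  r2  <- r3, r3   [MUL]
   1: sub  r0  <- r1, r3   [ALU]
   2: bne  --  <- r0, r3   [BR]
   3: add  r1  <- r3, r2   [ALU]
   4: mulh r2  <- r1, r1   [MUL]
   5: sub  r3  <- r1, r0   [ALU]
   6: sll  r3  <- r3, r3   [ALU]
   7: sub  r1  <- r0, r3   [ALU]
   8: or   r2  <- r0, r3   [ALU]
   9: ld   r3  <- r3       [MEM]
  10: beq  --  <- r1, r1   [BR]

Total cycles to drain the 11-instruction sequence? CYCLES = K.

#0 head=0: mul.MUL sub.ALU i0+i1 dual
#1 head=2: bne.BR add.ALU i2+i3 dual
#2 head=4: mulh.MUL sub.ALU i4+i5 dual
#3 head=6: sll.ALU i6 RAW r3
#4 head=7: sub.ALU or.ALU i7+i8 dual
#5 head=9: ld.MEM i9 no-port MEM/BR
#6 head=10: beq.BR i10 tail

CYCLES = 7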